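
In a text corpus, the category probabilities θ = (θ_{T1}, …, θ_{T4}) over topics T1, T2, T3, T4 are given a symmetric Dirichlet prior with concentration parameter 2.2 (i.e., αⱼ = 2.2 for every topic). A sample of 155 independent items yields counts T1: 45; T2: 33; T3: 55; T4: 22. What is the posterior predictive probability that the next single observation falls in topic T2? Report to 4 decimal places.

The Dirichlet prior is conjugate to the Multinomial likelihood: each posterior αⱼ = prior αⱼ + observed count nⱼ.
Posterior concentration: (47.2, 35.2, 57.2, 24.2), total = 163.8.
P(next = T2 | data) = α_{T2}/Σα = 0.2149.

0.2149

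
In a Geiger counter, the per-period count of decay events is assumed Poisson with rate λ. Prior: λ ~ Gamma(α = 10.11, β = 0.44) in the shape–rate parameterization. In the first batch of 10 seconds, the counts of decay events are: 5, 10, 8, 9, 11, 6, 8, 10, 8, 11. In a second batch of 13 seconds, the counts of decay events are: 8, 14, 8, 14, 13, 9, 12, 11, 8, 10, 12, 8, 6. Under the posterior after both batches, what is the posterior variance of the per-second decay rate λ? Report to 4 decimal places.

With a Gamma(shape α, rate β) prior, the Poisson likelihood is conjugate: the posterior is Gamma(α + ΣXᵢ, β + n).
Batch 1: sum of counts S = 86 over n = 10 seconds.
After batch 1: Gamma(α+S, β+n) = Gamma(10.11+86, 0.44+10) = Gamma(96.11, 10.44).
Batch 2: sum of counts S = 133 over n = 13 seconds.
After batch 2: Gamma(α+S, β+n) = Gamma(96.11+133, 10.44+13) = Gamma(229.11, 23.44).
Var = α/β² = 229.11/23.44² = 0.4170.

0.4170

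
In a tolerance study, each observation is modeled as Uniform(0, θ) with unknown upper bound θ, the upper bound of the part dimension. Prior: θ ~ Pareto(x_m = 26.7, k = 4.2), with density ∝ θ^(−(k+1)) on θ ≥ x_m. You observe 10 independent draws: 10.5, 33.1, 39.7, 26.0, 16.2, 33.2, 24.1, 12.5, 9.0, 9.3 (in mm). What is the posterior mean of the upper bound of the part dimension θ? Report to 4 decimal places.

A Pareto(scale x_m, shape k) prior on the upper bound θ of Uniform(0, θ) is conjugate: posterior is Pareto(max(x_m, max xᵢ), k + n).
Sample maximum = 39.7; prior scale x_m = 26.7 → posterior scale = max = 39.7.
Posterior shape = 4.2 + 10 = 14.2.
E[θ|data] = k·x_m/(k−1) = 14.2·39.7/13.2 = 42.7076.

42.7076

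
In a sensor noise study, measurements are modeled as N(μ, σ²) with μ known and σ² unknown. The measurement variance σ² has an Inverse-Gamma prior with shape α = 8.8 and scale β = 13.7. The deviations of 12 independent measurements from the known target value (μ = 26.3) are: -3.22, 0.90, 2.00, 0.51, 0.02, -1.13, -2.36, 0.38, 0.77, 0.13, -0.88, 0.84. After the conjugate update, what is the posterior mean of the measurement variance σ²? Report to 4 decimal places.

1.8811

With known mean μ and an Inverse-Gamma(α, β) prior on σ², the Normal likelihood is conjugate: posterior is Inv-Gamma(α + n/2, β + Σ(xᵢ−μ)²/2).
Σ(xᵢ−μ)² = (-3.22)² + (0.90)² + (2.00)² + (0.51)² + (0.02)² + (-1.13)² + (-2.36)² + (0.38)² + (0.77)² + (0.13)² + (-0.88)² + (0.84)² = 24.5196.
Posterior: Inv-Gamma(8.8 + 12/2, 13.7 + 24.5196/2) = Inv-Gamma(14.80, 25.95980).
E[σ²|data] = β/(α−1) = 25.95980/13.80 = 1.8811.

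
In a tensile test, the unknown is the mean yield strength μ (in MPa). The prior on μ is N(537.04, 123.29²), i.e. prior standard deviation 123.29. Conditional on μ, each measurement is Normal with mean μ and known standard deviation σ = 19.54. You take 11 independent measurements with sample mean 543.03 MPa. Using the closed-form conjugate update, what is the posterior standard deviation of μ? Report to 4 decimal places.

For Normal data with known variance σ², a Normal(μ₀, σ₀²) prior on μ is conjugate. Posterior precision = 1/σ₀² + n/σ²; posterior mean is the precision-weighted average of μ₀ and x̄.
σ₀² = 123.29² = 15200.4241, σ² = 19.54² = 381.8116; σ² + n·σ₀² = 381.8116 + 11·15200.4241 = 167586.4767.
Posterior precision = 1/σ₀² + n/σ² = 1/15200.4241 + 11/381.8116 = (σ² + n·σ₀²)/(σ₀²σ²) = 167586.4767/(15200.4241·381.8116); posterior variance σₙ² = σ₀²σ²/(σ² + n·σ₀²) = 15200.4241·381.8116/167586.4767 = 34.631065.
Posterior SD = √σₙ² = √(15200.4241·381.8116/167586.4767) = 5.8848.

5.8848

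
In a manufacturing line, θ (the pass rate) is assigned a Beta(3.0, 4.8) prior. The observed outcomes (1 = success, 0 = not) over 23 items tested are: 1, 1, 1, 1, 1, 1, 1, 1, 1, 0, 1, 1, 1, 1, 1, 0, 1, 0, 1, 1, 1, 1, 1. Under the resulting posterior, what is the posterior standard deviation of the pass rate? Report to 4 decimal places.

The Beta prior is conjugate to a Binomial/Bernoulli likelihood; the update adds successes to α and failures to β.
Posterior: Beta(α+k, β+n−k) = Beta(3.0+20, 4.8+3) = Beta(23.0, 7.8).
Var = αβ/((α+β)²(α+β+1)) = 23.0·7.8/(30.8²·31.8) = 0.00594694; SD = √0.00594694 = 0.0771.

0.0771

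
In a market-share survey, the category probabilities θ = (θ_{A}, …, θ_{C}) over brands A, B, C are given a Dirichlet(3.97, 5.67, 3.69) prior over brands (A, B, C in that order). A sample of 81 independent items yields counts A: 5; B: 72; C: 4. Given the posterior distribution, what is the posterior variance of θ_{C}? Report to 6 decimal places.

0.000785

The Dirichlet prior is conjugate to the Multinomial likelihood: each posterior αⱼ = prior αⱼ + observed count nⱼ.
Posterior concentration: (8.97, 77.67, 7.69), total = 94.33.
Var[θ_j] = α_j(Σα−α_j)/((Σα)²(Σα+1)) = 7.69·86.64/(94.33²·95.33) = 0.000785.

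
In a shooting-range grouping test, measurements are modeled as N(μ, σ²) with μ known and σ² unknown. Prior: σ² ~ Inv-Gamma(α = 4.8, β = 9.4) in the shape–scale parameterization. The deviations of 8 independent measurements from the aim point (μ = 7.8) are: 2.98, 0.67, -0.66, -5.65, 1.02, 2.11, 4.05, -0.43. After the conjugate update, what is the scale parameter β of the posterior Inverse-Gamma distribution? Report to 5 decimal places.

41.28365

With known mean μ and an Inverse-Gamma(α, β) prior on σ², the Normal likelihood is conjugate: posterior is Inv-Gamma(α + n/2, β + Σ(xᵢ−μ)²/2).
Σ(xᵢ−μ)² = (2.98)² + (0.67)² + (-0.66)² + (-5.65)² + (1.02)² + (2.11)² + (4.05)² + (-0.43)² = 63.7673.
Posterior: Inv-Gamma(4.8 + 8/2, 9.4 + 63.7673/2) = Inv-Gamma(8.80, 41.28365).
Posterior β = 41.28365.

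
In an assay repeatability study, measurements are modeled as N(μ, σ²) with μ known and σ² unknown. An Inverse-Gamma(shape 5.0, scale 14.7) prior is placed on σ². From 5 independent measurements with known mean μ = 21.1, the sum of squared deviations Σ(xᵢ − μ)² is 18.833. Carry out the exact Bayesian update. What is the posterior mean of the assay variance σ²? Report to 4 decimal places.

With known mean μ and an Inverse-Gamma(α, β) prior on σ², the Normal likelihood is conjugate: posterior is Inv-Gamma(α + n/2, β + Σ(xᵢ−μ)²/2).
Posterior: Inv-Gamma(5.0 + 5/2, 14.7 + 18.833/2) = Inv-Gamma(7.50, 24.1165).
E[σ²|data] = β/(α−1) = 24.1165/6.50 = 3.7102.

3.7102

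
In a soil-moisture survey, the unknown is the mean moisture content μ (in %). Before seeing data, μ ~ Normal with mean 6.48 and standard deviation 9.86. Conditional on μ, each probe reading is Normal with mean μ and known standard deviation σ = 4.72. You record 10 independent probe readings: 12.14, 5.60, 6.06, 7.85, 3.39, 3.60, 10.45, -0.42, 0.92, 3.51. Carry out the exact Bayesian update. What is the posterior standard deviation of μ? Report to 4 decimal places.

1.4758

For Normal data with known variance σ², a Normal(μ₀, σ₀²) prior on μ is conjugate. Posterior precision = 1/σ₀² + n/σ²; posterior mean is the precision-weighted average of μ₀ and x̄.
σ₀² = 9.86² = 97.2196, σ² = 4.72² = 22.2784; σ² + n·σ₀² = 22.2784 + 10·97.2196 = 994.4744.
Posterior precision = 1/σ₀² + n/σ² = 1/97.2196 + 10/22.2784 = (σ² + n·σ₀²)/(σ₀²σ²) = 994.4744/(97.2196·22.2784); posterior variance σₙ² = σ₀²σ²/(σ² + n·σ₀²) = 97.2196·22.2784/994.4744 = 2.177932.
Posterior SD = √σₙ² = √(97.2196·22.2784/994.4744) = 1.4758.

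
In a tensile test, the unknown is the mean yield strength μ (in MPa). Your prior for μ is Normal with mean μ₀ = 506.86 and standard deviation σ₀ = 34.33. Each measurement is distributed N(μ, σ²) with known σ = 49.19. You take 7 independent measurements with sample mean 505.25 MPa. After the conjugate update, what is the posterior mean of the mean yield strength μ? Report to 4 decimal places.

For Normal data with known variance σ², a Normal(μ₀, σ₀²) prior on μ is conjugate. Posterior precision = 1/σ₀² + n/σ²; posterior mean is the precision-weighted average of μ₀ and x̄.
n·x̄ = 7·505.25 = 3536.75.
σ₀² = 34.33² = 1178.5489, σ² = 49.19² = 2419.6561; σ² + n·σ₀² = 2419.6561 + 7·1178.5489 = 10669.4984.
Posterior mean = (μ₀/σ₀² + n·x̄/σ²)/(1/σ₀² + n/σ²) = (σ²·μ₀ + σ₀²·n·x̄)/(σ² + n·σ₀²) = (2419.6561·506.86 + 1178.5489·3536.75)/10669.4984 = 5394659.712921/10669.4984 = 505.6151.

505.6151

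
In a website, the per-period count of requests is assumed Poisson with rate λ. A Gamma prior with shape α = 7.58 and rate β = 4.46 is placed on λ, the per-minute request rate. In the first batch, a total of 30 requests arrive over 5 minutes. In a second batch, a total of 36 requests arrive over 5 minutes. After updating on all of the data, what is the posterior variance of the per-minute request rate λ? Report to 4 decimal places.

0.3519

With a Gamma(shape α, rate β) prior, the Poisson likelihood is conjugate: the posterior is Gamma(α + ΣXᵢ, β + n).
After batch 1: Gamma(α+S, β+n) = Gamma(7.58+30, 4.46+5) = Gamma(37.58, 9.46).
After batch 2: Gamma(α+S, β+n) = Gamma(37.58+36, 9.46+5) = Gamma(73.58, 14.46).
Var = α/β² = 73.58/14.46² = 0.3519.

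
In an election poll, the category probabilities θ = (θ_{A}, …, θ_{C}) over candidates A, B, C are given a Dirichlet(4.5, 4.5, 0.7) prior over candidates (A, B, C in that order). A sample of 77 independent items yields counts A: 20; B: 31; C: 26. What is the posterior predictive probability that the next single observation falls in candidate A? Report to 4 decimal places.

0.2826

The Dirichlet prior is conjugate to the Multinomial likelihood: each posterior αⱼ = prior αⱼ + observed count nⱼ.
Posterior concentration: (24.5, 35.5, 26.7), total = 86.7.
P(next = A | data) = α_{A}/Σα = 0.2826.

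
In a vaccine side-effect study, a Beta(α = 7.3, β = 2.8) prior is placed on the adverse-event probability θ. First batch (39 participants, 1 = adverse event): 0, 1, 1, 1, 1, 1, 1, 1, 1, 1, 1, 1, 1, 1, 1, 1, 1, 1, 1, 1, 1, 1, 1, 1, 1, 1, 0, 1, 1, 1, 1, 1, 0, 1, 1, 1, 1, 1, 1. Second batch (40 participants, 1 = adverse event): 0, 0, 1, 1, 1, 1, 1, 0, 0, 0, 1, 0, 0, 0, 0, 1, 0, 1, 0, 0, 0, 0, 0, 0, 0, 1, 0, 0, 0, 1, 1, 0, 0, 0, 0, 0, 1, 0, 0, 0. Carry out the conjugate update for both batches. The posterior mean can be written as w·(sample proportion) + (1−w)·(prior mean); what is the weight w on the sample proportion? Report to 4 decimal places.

0.8866

The Beta prior is conjugate to a Binomial/Bernoulli likelihood; the update adds successes to α and failures to β.
Total number of participants: n = 39 + 40 = 79.
Posterior mean = (α₀+k)/(α₀+β₀+n) = [n/(α₀+β₀+n)]·(k/n) + [(α₀+β₀)/(α₀+β₀+n)]·α₀/(α₀+β₀), so only n and the prior enter the weight.
The weight on the data is w = n/(α₀+β₀+n) = 79/(7.3+2.8+79) = 79/89.1 = 0.8866.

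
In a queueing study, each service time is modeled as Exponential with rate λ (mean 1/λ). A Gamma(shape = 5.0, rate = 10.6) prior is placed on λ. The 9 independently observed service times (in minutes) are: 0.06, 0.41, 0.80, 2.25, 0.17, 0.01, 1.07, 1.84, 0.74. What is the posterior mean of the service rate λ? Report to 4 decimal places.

0.7799

With a Gamma(shape α, rate β) prior on the exponential rate λ, the posterior after n observations with total T = Σxᵢ is Gamma(α+n, β+T).
Sum of observations T = 7.35 minutes; n = 9.
Posterior: Gamma(5.0+9, 10.6+7.35) = Gamma(14.0, 17.95).
Posterior mean of λ = α/β = 14.0/17.95 = 0.7799.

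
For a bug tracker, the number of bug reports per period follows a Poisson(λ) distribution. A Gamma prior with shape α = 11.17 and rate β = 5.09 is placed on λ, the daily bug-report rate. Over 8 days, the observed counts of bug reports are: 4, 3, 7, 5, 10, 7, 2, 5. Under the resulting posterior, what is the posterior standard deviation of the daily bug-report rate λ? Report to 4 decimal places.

With a Gamma(shape α, rate β) prior, the Poisson likelihood is conjugate: the posterior is Gamma(α + ΣXᵢ, β + n).
Sum of counts S = 43 over n = 8 days.
Posterior: Gamma(α+S, β+n) = Gamma(11.17+43, 5.09+8) = Gamma(54.17, 13.09).
SD = √α/β = √54.17/13.09 = 0.5623.

0.5623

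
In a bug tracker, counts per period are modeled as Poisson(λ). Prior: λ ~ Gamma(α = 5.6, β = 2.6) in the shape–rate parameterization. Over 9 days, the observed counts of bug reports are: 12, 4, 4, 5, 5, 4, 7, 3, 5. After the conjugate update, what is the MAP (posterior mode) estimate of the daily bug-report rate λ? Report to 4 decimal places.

4.6207

With a Gamma(shape α, rate β) prior, the Poisson likelihood is conjugate: the posterior is Gamma(α + ΣXᵢ, β + n).
Sum of counts S = 49 over n = 9 days.
Posterior: Gamma(α+S, β+n) = Gamma(5.6+49, 2.6+9) = Gamma(54.6, 11.6).
Mode of Gamma(α,β) for α≥1 is (α−1)/β = 53.6/11.6 = 4.6207.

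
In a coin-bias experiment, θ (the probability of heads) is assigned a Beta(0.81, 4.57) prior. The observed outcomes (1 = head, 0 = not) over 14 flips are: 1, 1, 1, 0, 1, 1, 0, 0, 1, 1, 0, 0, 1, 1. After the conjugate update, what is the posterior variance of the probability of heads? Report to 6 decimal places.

The Beta prior is conjugate to a Binomial/Bernoulli likelihood; the update adds successes to α and failures to β.
Posterior: Beta(α+k, β+n−k) = Beta(0.81+9, 4.57+5) = Beta(9.81, 9.57).
Var = αβ/((α+β)²(α+β+1)) = 9.81·9.57/(19.38²·20.38) = 0.012265.

0.012265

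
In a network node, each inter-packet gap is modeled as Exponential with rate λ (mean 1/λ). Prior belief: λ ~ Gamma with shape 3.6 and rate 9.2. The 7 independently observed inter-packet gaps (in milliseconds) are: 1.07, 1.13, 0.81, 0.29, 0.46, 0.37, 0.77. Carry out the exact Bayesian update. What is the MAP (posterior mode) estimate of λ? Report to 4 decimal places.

With a Gamma(shape α, rate β) prior on the exponential rate λ, the posterior after n observations with total T = Σxᵢ is Gamma(α+n, β+T).
Sum of observations T = 4.90 milliseconds; n = 7.
Posterior: Gamma(3.6+7, 9.2+4.90) = Gamma(10.6, 14.10).
Mode = (α−1)/β = 0.6809.

0.6809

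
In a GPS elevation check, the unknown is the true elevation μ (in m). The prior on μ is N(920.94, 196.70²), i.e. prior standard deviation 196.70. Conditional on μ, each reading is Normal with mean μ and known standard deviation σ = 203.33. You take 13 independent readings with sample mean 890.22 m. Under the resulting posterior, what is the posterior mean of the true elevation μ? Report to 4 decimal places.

892.5533

For Normal data with known variance σ², a Normal(μ₀, σ₀²) prior on μ is conjugate. Posterior precision = 1/σ₀² + n/σ²; posterior mean is the precision-weighted average of μ₀ and x̄.
n·x̄ = 13·890.22 = 11572.86.
σ₀² = 196.70² = 38690.89, σ² = 203.33² = 41343.0889; σ² + n·σ₀² = 41343.0889 + 13·38690.89 = 544324.6589.
Posterior mean = (μ₀/σ₀² + n·x̄/σ²)/(1/σ₀² + n/σ²) = (σ²·μ₀ + σ₀²·n·x̄)/(σ² + n·σ₀²) = (41343.0889·920.94 + 38690.89·11572.86)/544324.6589 = 485838757.536966/544324.6589 = 892.5533.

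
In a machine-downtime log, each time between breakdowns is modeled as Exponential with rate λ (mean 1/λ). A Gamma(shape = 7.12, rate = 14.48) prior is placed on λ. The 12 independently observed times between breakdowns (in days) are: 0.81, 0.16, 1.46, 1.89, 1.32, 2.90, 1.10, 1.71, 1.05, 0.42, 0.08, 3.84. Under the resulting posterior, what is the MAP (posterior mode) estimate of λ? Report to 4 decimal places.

With a Gamma(shape α, rate β) prior on the exponential rate λ, the posterior after n observations with total T = Σxᵢ is Gamma(α+n, β+T).
Sum of observations T = 16.74 days; n = 12.
Posterior: Gamma(7.12+12, 14.48+16.74) = Gamma(19.12, 31.22).
Mode = (α−1)/β = 0.5804.

0.5804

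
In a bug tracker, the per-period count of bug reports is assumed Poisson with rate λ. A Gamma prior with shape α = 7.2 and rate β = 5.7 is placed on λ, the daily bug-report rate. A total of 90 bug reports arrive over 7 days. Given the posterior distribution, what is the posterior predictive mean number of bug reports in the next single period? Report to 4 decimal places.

7.6535

With a Gamma(shape α, rate β) prior, the Poisson likelihood is conjugate: the posterior is Gamma(α + ΣXᵢ, β + n).
Posterior: Gamma(α+S, β+n) = Gamma(7.2+90, 5.7+7) = Gamma(97.2, 12.7).
The predictive distribution for one future period is NegBinom with mean α/β = 7.6535.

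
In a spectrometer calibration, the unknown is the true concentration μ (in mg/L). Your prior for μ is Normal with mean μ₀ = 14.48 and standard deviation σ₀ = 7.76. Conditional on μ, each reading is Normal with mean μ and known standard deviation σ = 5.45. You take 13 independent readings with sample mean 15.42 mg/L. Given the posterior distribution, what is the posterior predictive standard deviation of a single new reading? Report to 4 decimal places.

For Normal data with known variance σ², a Normal(μ₀, σ₀²) prior on μ is conjugate. Posterior precision = 1/σ₀² + n/σ²; posterior mean is the precision-weighted average of μ₀ and x̄.
σ₀² = 7.76² = 60.2176, σ² = 5.45² = 29.7025; σ² + n·σ₀² = 29.7025 + 13·60.2176 = 812.5313.
Posterior precision = 1/σ₀² + n/σ² = 1/60.2176 + 13/29.7025 = (σ² + n·σ₀²)/(σ₀²σ²) = 812.5313/(60.2176·29.7025); posterior variance σₙ² = σ₀²σ²/(σ² + n·σ₀²) = 60.2176·29.7025/812.5313 = 2.201285.
Predictive variance for one new observation = σₙ² + σ² = 60.2176·29.7025/812.5313 + 29.7025 = σ²·(σ₀² + 812.5313)/812.5313 = 29.7025·872.7489/812.5313 = 31.903785; SD = √(29.7025·872.7489/812.5313) = 5.6483.

5.6483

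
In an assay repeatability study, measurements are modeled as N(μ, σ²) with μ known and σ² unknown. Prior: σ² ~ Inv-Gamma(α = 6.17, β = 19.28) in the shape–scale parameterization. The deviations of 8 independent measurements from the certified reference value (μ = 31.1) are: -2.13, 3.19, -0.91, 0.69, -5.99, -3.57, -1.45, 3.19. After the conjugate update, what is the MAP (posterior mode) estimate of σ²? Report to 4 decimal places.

With known mean μ and an Inverse-Gamma(α, β) prior on σ², the Normal likelihood is conjugate: posterior is Inv-Gamma(α + n/2, β + Σ(xᵢ−μ)²/2).
Σ(xᵢ−μ)² = (-2.13)² + (3.19)² + (-0.91)² + (0.69)² + (-5.99)² + (-3.57)² + (-1.45)² + (3.19)² = 76.9208.
Posterior: Inv-Gamma(6.17 + 8/2, 19.28 + 76.9208/2) = Inv-Gamma(10.17, 57.74040).
Mode = β/(α+1) = 57.74040/11.17 = 5.1692.

5.1692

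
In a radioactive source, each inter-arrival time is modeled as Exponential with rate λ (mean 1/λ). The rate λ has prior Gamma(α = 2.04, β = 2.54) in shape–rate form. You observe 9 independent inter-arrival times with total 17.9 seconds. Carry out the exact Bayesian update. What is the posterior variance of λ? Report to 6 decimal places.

With a Gamma(shape α, rate β) prior on the exponential rate λ, the posterior after n observations with total T = Σxᵢ is Gamma(α+n, β+T).
Posterior: Gamma(2.04+9, 2.54+17.9) = Gamma(11.04, 20.44).
Var = α/β² = 0.026425.

0.026425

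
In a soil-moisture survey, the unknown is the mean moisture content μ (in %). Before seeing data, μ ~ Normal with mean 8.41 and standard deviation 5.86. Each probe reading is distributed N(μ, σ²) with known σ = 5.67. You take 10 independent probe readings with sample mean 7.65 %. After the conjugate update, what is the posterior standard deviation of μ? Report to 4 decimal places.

For Normal data with known variance σ², a Normal(μ₀, σ₀²) prior on μ is conjugate. Posterior precision = 1/σ₀² + n/σ²; posterior mean is the precision-weighted average of μ₀ and x̄.
σ₀² = 5.86² = 34.3396, σ² = 5.67² = 32.1489; σ² + n·σ₀² = 32.1489 + 10·34.3396 = 375.5449.
Posterior precision = 1/σ₀² + n/σ² = 1/34.3396 + 10/32.1489 = (σ² + n·σ₀²)/(σ₀²σ²) = 375.5449/(34.3396·32.1489); posterior variance σₙ² = σ₀²σ²/(σ² + n·σ₀²) = 34.3396·32.1489/375.5449 = 2.939676.
Posterior SD = √σₙ² = √(34.3396·32.1489/375.5449) = 1.7145.

1.7145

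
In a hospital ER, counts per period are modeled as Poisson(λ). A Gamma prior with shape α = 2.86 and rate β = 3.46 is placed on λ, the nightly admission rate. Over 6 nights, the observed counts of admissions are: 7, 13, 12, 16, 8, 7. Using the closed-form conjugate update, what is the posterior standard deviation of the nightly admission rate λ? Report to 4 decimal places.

0.8579

With a Gamma(shape α, rate β) prior, the Poisson likelihood is conjugate: the posterior is Gamma(α + ΣXᵢ, β + n).
Sum of counts S = 63 over n = 6 nights.
Posterior: Gamma(α+S, β+n) = Gamma(2.86+63, 3.46+6) = Gamma(65.86, 9.46).
SD = √α/β = √65.86/9.46 = 0.8579.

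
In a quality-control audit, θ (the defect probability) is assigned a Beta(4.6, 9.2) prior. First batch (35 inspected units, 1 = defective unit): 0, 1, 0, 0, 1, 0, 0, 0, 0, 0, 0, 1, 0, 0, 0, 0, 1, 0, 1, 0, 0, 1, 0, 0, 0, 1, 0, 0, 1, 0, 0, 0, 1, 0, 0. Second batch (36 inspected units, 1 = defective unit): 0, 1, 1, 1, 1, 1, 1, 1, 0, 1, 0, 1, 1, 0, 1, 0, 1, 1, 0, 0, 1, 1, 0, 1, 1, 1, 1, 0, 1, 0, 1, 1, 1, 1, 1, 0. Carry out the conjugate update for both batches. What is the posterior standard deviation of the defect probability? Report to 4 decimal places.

0.0538

The Beta prior is conjugate to a Binomial/Bernoulli likelihood; the update adds successes to α and failures to β.
After batch 1: Beta(4.6+9, 9.2+26) = Beta(13.6, 35.2).
After batch 2: Beta(13.6+25, 35.2+11) = Beta(38.6, 46.2).
Var = αβ/((α+β)²(α+β+1)) = 38.6·46.2/(84.8²·85.8) = 0.00289035; SD = √0.00289035 = 0.0538.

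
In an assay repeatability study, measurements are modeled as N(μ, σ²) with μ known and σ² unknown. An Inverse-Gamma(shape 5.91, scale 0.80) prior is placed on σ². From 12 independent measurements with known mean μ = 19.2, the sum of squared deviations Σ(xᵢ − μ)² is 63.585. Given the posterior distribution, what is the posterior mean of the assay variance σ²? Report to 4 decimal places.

2.9874

With known mean μ and an Inverse-Gamma(α, β) prior on σ², the Normal likelihood is conjugate: posterior is Inv-Gamma(α + n/2, β + Σ(xᵢ−μ)²/2).
Posterior: Inv-Gamma(5.91 + 12/2, 0.80 + 63.585/2) = Inv-Gamma(11.91, 32.5925).
E[σ²|data] = β/(α−1) = 32.5925/10.91 = 2.9874.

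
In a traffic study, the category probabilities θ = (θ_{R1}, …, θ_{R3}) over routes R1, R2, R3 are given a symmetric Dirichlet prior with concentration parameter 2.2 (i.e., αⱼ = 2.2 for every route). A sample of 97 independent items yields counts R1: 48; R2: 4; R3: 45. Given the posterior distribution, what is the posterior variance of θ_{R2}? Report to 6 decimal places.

The Dirichlet prior is conjugate to the Multinomial likelihood: each posterior αⱼ = prior αⱼ + observed count nⱼ.
Posterior concentration: (50.2, 6.2, 47.2), total = 103.6.
Var[θ_j] = α_j(Σα−α_j)/((Σα)²(Σα+1)) = 6.2·97.4/(103.6²·104.6) = 0.000538.

0.000538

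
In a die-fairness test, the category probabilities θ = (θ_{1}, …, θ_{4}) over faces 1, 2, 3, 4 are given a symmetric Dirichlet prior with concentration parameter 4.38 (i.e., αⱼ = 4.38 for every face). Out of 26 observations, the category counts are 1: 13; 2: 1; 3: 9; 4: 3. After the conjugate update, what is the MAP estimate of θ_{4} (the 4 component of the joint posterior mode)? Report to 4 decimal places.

0.1614

The Dirichlet prior is conjugate to the Multinomial likelihood: each posterior αⱼ = prior αⱼ + observed count nⱼ.
Posterior concentration: (17.38, 5.38, 13.38, 7.38), total = 43.52.
Joint mode component: (α_{4}−1)/(Σα−K) = 6.38/39.52 = 0.1614.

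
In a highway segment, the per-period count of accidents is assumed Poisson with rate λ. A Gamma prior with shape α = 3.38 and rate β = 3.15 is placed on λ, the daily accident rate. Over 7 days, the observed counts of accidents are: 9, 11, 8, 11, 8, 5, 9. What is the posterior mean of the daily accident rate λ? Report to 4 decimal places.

With a Gamma(shape α, rate β) prior, the Poisson likelihood is conjugate: the posterior is Gamma(α + ΣXᵢ, β + n).
Sum of counts S = 61 over n = 7 days.
Posterior: Gamma(α+S, β+n) = Gamma(3.38+61, 3.15+7) = Gamma(64.38, 10.15).
Posterior mean = α/β = 64.38/10.15 = 6.3429.

6.3429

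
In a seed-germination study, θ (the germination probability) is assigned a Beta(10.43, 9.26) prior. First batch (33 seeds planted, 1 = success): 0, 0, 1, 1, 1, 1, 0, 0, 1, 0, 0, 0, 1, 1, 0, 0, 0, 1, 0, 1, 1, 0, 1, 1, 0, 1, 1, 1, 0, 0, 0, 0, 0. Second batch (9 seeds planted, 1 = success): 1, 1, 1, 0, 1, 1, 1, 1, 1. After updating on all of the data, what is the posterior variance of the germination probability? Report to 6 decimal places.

0.003960

The Beta prior is conjugate to a Binomial/Bernoulli likelihood; the update adds successes to α and failures to β.
After batch 1: Beta(10.43+15, 9.26+18) = Beta(25.43, 27.26).
After batch 2: Beta(25.43+8, 27.26+1) = Beta(33.43, 28.26).
Var = αβ/((α+β)²(α+β+1)) = 33.43·28.26/(61.69²·62.69) = 0.003960.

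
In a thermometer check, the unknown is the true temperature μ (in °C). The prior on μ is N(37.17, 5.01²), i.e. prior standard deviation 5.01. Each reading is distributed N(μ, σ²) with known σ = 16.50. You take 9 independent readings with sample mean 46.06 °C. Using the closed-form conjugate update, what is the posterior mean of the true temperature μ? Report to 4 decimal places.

For Normal data with known variance σ², a Normal(μ₀, σ₀²) prior on μ is conjugate. Posterior precision = 1/σ₀² + n/σ²; posterior mean is the precision-weighted average of μ₀ and x̄.
n·x̄ = 9·46.06 = 414.54.
σ₀² = 5.01² = 25.1001, σ² = 16.50² = 272.25; σ² + n·σ₀² = 272.25 + 9·25.1001 = 498.1509.
Posterior mean = (μ₀/σ₀² + n·x̄/σ²)/(1/σ₀² + n/σ²) = (σ²·μ₀ + σ₀²·n·x̄)/(σ² + n·σ₀²) = (272.25·37.17 + 25.1001·414.54)/498.1509 = 20524.527954/498.1509 = 41.2014.

41.2014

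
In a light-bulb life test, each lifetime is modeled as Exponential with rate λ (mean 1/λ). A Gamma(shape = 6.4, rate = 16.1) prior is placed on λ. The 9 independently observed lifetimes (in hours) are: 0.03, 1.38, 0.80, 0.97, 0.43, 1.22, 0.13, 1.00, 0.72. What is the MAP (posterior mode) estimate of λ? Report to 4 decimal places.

With a Gamma(shape α, rate β) prior on the exponential rate λ, the posterior after n observations with total T = Σxᵢ is Gamma(α+n, β+T).
Sum of observations T = 6.68 hours; n = 9.
Posterior: Gamma(6.4+9, 16.1+6.68) = Gamma(15.4, 22.78).
Mode = (α−1)/β = 0.6321.

0.6321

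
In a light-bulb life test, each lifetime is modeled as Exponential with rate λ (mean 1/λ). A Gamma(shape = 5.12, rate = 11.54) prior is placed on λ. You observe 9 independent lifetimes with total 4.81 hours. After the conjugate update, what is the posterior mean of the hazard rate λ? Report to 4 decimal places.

With a Gamma(shape α, rate β) prior on the exponential rate λ, the posterior after n observations with total T = Σxᵢ is Gamma(α+n, β+T).
Posterior: Gamma(5.12+9, 11.54+4.81) = Gamma(14.12, 16.35).
Posterior mean of λ = α/β = 14.12/16.35 = 0.8636.

0.8636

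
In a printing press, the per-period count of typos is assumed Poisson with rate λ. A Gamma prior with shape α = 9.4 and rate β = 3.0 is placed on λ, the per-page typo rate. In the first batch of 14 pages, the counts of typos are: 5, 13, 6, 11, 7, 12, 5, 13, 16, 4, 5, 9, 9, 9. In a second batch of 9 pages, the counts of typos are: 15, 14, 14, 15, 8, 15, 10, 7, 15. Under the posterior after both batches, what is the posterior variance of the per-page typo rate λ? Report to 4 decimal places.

0.3645

With a Gamma(shape α, rate β) prior, the Poisson likelihood is conjugate: the posterior is Gamma(α + ΣXᵢ, β + n).
Batch 1: sum of counts S = 124 over n = 14 pages.
After batch 1: Gamma(α+S, β+n) = Gamma(9.4+124, 3.0+14) = Gamma(133.4, 17.0).
Batch 2: sum of counts S = 113 over n = 9 pages.
After batch 2: Gamma(α+S, β+n) = Gamma(133.4+113, 17.0+9) = Gamma(246.4, 26.0).
Var = α/β² = 246.4/26.0² = 0.3645.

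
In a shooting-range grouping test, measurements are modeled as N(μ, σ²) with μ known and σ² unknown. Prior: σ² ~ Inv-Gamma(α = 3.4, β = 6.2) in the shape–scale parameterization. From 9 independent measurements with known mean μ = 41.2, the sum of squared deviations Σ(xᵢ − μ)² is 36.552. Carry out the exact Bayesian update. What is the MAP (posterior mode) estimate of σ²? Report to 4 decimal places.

2.7501

With known mean μ and an Inverse-Gamma(α, β) prior on σ², the Normal likelihood is conjugate: posterior is Inv-Gamma(α + n/2, β + Σ(xᵢ−μ)²/2).
Posterior: Inv-Gamma(3.4 + 9/2, 6.2 + 36.552/2) = Inv-Gamma(7.90, 24.4760).
Mode = β/(α+1) = 24.4760/8.90 = 2.7501.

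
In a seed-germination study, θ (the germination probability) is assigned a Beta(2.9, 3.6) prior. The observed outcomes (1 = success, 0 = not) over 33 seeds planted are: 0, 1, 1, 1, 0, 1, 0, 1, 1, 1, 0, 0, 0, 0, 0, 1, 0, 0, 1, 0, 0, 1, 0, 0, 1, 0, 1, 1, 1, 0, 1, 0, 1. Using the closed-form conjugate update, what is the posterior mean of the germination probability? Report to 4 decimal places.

0.4785

The Beta prior is conjugate to a Binomial/Bernoulli likelihood; the update adds successes to α and failures to β.
Posterior: Beta(α+k, β+n−k) = Beta(2.9+16, 3.6+17) = Beta(18.9, 20.6).
Posterior mean = α/(α+β) = 18.9/39.5 = 0.4785.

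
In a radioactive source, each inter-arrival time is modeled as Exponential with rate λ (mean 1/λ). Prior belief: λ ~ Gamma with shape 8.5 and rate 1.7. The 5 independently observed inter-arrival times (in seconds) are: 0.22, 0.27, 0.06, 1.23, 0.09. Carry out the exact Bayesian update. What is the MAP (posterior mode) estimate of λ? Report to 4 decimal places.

3.5014

With a Gamma(shape α, rate β) prior on the exponential rate λ, the posterior after n observations with total T = Σxᵢ is Gamma(α+n, β+T).
Sum of observations T = 1.87 seconds; n = 5.
Posterior: Gamma(8.5+5, 1.7+1.87) = Gamma(13.5, 3.57).
Mode = (α−1)/β = 3.5014.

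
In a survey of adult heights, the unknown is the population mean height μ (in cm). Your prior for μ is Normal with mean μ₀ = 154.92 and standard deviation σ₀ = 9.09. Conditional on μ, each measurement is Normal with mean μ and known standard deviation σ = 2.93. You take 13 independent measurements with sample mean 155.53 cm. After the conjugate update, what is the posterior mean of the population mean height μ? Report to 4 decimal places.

155.5252

For Normal data with known variance σ², a Normal(μ₀, σ₀²) prior on μ is conjugate. Posterior precision = 1/σ₀² + n/σ²; posterior mean is the precision-weighted average of μ₀ and x̄.
n·x̄ = 13·155.53 = 2021.89.
σ₀² = 9.09² = 82.6281, σ² = 2.93² = 8.5849; σ² + n·σ₀² = 8.5849 + 13·82.6281 = 1082.7502.
Posterior mean = (μ₀/σ₀² + n·x̄/σ²)/(1/σ₀² + n/σ²) = (σ²·μ₀ + σ₀²·n·x̄)/(σ² + n·σ₀²) = (8.5849·154.92 + 82.6281·2021.89)/1082.7502 = 168394.901817/1082.7502 = 155.5252.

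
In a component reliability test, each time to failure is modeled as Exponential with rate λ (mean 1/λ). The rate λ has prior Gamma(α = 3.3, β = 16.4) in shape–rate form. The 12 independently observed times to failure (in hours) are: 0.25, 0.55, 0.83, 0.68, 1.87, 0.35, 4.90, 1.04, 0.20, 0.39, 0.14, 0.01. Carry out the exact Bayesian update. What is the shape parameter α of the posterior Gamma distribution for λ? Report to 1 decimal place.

15.3

With a Gamma(shape α, rate β) prior on the exponential rate λ, the posterior after n observations with total T = Σxᵢ is Gamma(α+n, β+T).
Sum of observations T = 11.21 hours; n = 12.
Posterior: Gamma(3.3+12, 16.4+11.21) = Gamma(15.3, 27.61).
Posterior α = 15.3.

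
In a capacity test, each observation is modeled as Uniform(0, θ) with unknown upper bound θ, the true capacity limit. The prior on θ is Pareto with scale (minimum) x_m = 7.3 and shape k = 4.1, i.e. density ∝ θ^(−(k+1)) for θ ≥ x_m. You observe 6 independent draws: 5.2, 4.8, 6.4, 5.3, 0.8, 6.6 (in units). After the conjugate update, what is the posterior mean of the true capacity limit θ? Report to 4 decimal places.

A Pareto(scale x_m, shape k) prior on the upper bound θ of Uniform(0, θ) is conjugate: posterior is Pareto(max(x_m, max xᵢ), k + n).
Sample maximum = 6.6; prior scale x_m = 7.3 → posterior scale = max = 7.3.
Posterior shape = 4.1 + 6 = 10.1.
E[θ|data] = k·x_m/(k−1) = 10.1·7.3/9.1 = 8.1022.

8.1022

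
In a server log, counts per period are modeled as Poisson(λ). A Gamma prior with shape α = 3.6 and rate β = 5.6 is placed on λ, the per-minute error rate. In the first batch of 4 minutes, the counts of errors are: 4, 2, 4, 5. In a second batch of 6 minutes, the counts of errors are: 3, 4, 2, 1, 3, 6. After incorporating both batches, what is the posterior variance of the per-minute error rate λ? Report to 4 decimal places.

With a Gamma(shape α, rate β) prior, the Poisson likelihood is conjugate: the posterior is Gamma(α + ΣXᵢ, β + n).
Batch 1: sum of counts S = 15 over n = 4 minutes.
After batch 1: Gamma(α+S, β+n) = Gamma(3.6+15, 5.6+4) = Gamma(18.6, 9.6).
Batch 2: sum of counts S = 19 over n = 6 minutes.
After batch 2: Gamma(α+S, β+n) = Gamma(18.6+19, 9.6+6) = Gamma(37.6, 15.6).
Var = α/β² = 37.6/15.6² = 0.1545.

0.1545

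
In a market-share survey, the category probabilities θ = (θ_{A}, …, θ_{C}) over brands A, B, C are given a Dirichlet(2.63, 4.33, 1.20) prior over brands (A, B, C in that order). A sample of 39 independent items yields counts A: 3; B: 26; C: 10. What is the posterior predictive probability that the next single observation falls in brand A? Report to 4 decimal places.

The Dirichlet prior is conjugate to the Multinomial likelihood: each posterior αⱼ = prior αⱼ + observed count nⱼ.
Posterior concentration: (5.63, 30.33, 11.20), total = 47.16.
P(next = A | data) = α_{A}/Σα = 0.1194.

0.1194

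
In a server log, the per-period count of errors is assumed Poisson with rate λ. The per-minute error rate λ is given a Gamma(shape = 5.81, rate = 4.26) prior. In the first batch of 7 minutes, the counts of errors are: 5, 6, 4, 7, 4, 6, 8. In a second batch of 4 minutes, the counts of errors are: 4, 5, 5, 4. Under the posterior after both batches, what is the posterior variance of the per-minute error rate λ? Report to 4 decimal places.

0.2740

With a Gamma(shape α, rate β) prior, the Poisson likelihood is conjugate: the posterior is Gamma(α + ΣXᵢ, β + n).
Batch 1: sum of counts S = 40 over n = 7 minutes.
After batch 1: Gamma(α+S, β+n) = Gamma(5.81+40, 4.26+7) = Gamma(45.81, 11.26).
Batch 2: sum of counts S = 18 over n = 4 minutes.
After batch 2: Gamma(α+S, β+n) = Gamma(45.81+18, 11.26+4) = Gamma(63.81, 15.26).
Var = α/β² = 63.81/15.26² = 0.2740.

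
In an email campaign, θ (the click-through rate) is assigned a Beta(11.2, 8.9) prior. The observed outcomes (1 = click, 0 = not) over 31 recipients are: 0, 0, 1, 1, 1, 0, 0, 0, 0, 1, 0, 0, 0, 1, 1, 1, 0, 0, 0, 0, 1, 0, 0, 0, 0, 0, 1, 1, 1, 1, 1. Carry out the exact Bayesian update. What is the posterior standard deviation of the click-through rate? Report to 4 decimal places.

0.0692

The Beta prior is conjugate to a Binomial/Bernoulli likelihood; the update adds successes to α and failures to β.
Posterior: Beta(α+k, β+n−k) = Beta(11.2+13, 8.9+18) = Beta(24.2, 26.9).
Var = αβ/((α+β)²(α+β+1)) = 24.2·26.9/(51.1²·52.1) = 0.00478507; SD = √0.00478507 = 0.0692.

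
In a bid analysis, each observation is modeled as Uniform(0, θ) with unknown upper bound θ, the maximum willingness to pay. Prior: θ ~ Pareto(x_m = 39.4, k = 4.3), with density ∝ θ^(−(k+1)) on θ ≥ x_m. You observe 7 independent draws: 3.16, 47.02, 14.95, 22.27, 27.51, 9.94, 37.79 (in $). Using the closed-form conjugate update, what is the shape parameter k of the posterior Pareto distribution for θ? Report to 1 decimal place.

A Pareto(scale x_m, shape k) prior on the upper bound θ of Uniform(0, θ) is conjugate: posterior is Pareto(max(x_m, max xᵢ), k + n).
Sample maximum = 47.02; prior scale x_m = 39.4 → posterior scale = max = 47.02.
Posterior shape = 4.3 + 7 = 11.3.
Posterior shape k = 11.3.

11.3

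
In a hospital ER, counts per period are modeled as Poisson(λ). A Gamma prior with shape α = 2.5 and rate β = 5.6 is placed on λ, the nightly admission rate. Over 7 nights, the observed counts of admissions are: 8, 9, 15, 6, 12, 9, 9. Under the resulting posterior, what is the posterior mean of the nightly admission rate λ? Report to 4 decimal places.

With a Gamma(shape α, rate β) prior, the Poisson likelihood is conjugate: the posterior is Gamma(α + ΣXᵢ, β + n).
Sum of counts S = 68 over n = 7 nights.
Posterior: Gamma(α+S, β+n) = Gamma(2.5+68, 5.6+7) = Gamma(70.5, 12.6).
Posterior mean = α/β = 70.5/12.6 = 5.5952.

5.5952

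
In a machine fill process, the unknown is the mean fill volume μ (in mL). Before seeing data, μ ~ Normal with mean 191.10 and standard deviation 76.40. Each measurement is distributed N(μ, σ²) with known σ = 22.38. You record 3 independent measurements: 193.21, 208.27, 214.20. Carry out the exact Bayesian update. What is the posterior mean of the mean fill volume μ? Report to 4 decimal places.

204.8338

For Normal data with known variance σ², a Normal(μ₀, σ₀²) prior on μ is conjugate. Posterior precision = 1/σ₀² + n/σ²; posterior mean is the precision-weighted average of μ₀ and x̄.
Σxᵢ = 193.21 + 208.27 + 214.20 = 615.68, so n·x̄ = 615.68.
σ₀² = 76.40² = 5836.96, σ² = 22.38² = 500.8644; σ² + n·σ₀² = 500.8644 + 3·5836.96 = 18011.7444.
Posterior mean = (μ₀/σ₀² + n·x̄/σ²)/(1/σ₀² + n/σ²) = (σ²·μ₀ + σ₀²·n·x̄)/(σ² + n·σ₀²) = (500.8644·191.10 + 5836.96·615.68)/18011.7444 = 3689414.71964/18011.7444 = 204.8338.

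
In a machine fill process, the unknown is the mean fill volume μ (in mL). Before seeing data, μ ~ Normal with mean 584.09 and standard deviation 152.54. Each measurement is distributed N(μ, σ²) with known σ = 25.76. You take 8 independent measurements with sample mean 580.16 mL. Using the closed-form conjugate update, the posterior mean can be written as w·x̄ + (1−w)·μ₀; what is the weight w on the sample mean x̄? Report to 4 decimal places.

For Normal data with known variance σ², a Normal(μ₀, σ₀²) prior on μ is conjugate. Posterior precision = 1/σ₀² + n/σ²; posterior mean is the precision-weighted average of μ₀ and x̄.
σ₀² = 152.54² = 23268.4516, σ² = 25.76² = 663.5776. Prior precision 1/σ₀² = 1/23268.4516; data precision n/σ² = 8/663.5776.
w = (n/σ²)/(1/σ₀² + n/σ²) = n·σ₀²/(σ² + n·σ₀²) = 8·23268.4516/(663.5776 + 8·23268.4516) = 186147.6128/186811.1904 = 0.9964.

0.9964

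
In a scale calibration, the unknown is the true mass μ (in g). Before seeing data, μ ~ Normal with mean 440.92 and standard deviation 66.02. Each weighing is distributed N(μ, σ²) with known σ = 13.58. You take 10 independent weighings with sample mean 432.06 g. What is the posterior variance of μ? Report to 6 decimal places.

For Normal data with known variance σ², a Normal(μ₀, σ₀²) prior on μ is conjugate. Posterior precision = 1/σ₀² + n/σ²; posterior mean is the precision-weighted average of μ₀ and x̄.
σ₀² = 66.02² = 4358.6404, σ² = 13.58² = 184.4164; σ² + n·σ₀² = 184.4164 + 10·4358.6404 = 43770.8204.
Posterior precision = 1/σ₀² + n/σ² = 1/4358.6404 + 10/184.4164 = (σ² + n·σ₀²)/(σ₀²σ²) = 43770.8204/(4358.6404·184.4164); posterior variance σₙ² = σ₀²σ²/(σ² + n·σ₀²) = 4358.6404·184.4164/43770.8204 = 18.363941.

18.363941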